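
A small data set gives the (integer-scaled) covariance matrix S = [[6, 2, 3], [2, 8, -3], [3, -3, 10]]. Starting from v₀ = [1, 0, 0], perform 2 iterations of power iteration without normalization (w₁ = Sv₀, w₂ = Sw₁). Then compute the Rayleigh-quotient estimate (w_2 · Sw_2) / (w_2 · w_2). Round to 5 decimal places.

λ ≈ 10.21167

w1 = Sv₀ = (6·1 + 2·0 + 3·0; 2·1 + 8·0 + (-3)·0; 3·1 + (-3)·0 + 10·0) = (6, 2, 3)
w2 = Sw1 = (6·6 + 2·2 + 3·3; 2·6 + 8·2 + (-3)·3; 3·6 + (-3)·2 + 10·3) = (49, 19, 42)
Sw2 = (458, 124, 510)
w2·Sw2 = 49·458 + 19·124 + 42·510 = 46218; w2·w2 = 49·49 + 19·19 + 42·42 = 4526
λ ≈ 46218/4526 = 10.21167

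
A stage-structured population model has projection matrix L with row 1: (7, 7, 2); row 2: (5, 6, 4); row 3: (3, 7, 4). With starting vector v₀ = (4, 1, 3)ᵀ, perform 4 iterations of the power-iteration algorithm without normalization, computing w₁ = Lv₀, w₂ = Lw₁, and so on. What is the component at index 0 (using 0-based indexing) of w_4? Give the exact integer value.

139485

w1 = Lv₀ = (41, 38, 31)
w2 = Lw1 = (615, 557, 513)
w3 = Lw2 = (9230, 8469, 7796)
w4 = Lw3 = (139485, 128148, 118157)
The requested component of w4 is 139485.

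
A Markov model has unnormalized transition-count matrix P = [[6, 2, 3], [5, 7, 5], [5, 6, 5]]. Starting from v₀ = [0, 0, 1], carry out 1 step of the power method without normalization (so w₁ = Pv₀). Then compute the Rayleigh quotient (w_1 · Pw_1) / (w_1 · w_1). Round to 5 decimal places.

λ ≈ 14.47458

w1 = Pv₀ = (3, 5, 5)
Pw1 = (43, 75, 70)
w1·Pw1 = 3·43 + 5·75 + 5·70 = 854; w1·w1 = 3·3 + 5·5 + 5·5 = 59
λ ≈ 854/59 = 14.47458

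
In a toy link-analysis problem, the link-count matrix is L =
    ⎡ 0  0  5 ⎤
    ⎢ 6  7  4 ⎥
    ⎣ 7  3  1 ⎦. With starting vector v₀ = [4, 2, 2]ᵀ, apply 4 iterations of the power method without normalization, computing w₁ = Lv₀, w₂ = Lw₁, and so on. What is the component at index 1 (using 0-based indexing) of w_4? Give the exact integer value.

59814

w1 = Lv₀ = (10, 46, 36)
w2 = Lw1 = (180, 526, 244)
w3 = Lw2 = (1220, 5738, 3082)
w4 = Lw3 = (15410, 59814, 28836)
The requested component of w4 is 59814.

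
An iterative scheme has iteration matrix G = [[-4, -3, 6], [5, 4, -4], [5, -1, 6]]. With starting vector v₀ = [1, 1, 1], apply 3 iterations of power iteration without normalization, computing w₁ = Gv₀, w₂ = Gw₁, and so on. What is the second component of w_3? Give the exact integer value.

-55

w1 = Gv₀ = ((-4)·1 + (-3)·1 + 6·1; 5·1 + 4·1 + (-4)·1; 5·1 + (-1)·1 + 6·1) = (-1, 5, 10)
w2 = Gw1 = ((-4)·(-1) + (-3)·5 + 6·10; 5·(-1) + 4·5 + (-4)·10; 5·(-1) + (-1)·5 + 6·10) = (49, -25, 50)
w3 = Gw2 = (179, -55, 570)
The requested component of w3 is -55.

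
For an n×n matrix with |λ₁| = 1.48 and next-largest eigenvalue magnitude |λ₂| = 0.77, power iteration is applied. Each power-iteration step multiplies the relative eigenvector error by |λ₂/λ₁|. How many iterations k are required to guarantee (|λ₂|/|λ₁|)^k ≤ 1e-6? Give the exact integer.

|λ₂/λ₁| = 0.77/1.48 = 0.52027
Need k ≥ ln(1e-6) / ln(0.52027) = -13.8155 / -0.6534 ≈ 21.144
Smallest integer k satisfying the bound: 22

22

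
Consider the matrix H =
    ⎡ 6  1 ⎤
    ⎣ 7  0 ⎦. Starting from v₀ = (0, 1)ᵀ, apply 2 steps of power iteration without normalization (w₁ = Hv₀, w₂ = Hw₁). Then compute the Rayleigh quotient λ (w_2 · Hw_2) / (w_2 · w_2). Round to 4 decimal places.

6.4941

w1 = Hv₀ = (6·0 + 1·1; 7·0 + 0·1) = (1, 0)
w2 = Hw1 = (6·1 + 1·0; 7·1 + 0·0) = (6, 7)
Hw2 = (43, 42)
w2·Hw2 = 6·43 + 7·42 = 552; w2·w2 = 6·6 + 7·7 = 85
λ ≈ 552/85 = 6.4941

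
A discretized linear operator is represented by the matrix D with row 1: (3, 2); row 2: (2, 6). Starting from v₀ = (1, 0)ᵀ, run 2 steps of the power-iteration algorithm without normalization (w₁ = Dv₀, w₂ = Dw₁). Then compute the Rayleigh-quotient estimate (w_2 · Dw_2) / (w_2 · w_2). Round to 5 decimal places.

6.87018

w1 = Dv₀ = (3·1 + 2·0; 2·1 + 6·0) = (3, 2)
w2 = Dw1 = (3·3 + 2·2; 2·3 + 6·2) = (13, 18)
Dw2 = (75, 134)
w2·Dw2 = 13·75 + 18·134 = 3387; w2·w2 = 13·13 + 18·18 = 493
λ ≈ 3387/493 = 6.87018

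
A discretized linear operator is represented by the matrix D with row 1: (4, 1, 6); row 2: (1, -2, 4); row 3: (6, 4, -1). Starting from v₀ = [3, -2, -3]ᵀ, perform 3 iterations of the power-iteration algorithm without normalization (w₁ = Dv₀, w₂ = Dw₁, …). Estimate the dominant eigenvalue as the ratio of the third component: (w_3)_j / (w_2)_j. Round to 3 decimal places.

w1 = Dv₀ = (4·3 + 1·(-2) + 6·(-3); 1·3 + (-2)·(-2) + 4·(-3); 6·3 + 4·(-2) + (-1)·(-3)) = (-8, -5, 13)
w2 = Dw1 = (4·(-8) + 1·(-5) + 6·13; 1·(-8) + (-2)·(-5) + 4·13; 6·(-8) + 4·(-5) + (-1)·13) = (41, 54, -81)
w3 = Dw2 = (-268, -391, 543)
Ratio at component: 543 / -81 = -6.704

λ ≈ -6.704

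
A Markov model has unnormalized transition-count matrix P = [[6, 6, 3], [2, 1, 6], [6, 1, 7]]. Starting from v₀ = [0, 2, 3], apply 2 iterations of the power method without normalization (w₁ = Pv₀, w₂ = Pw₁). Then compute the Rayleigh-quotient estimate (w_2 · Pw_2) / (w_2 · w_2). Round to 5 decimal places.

13.27445

w1 = Pv₀ = (21, 20, 23)
w2 = Pw1 = (315, 200, 307)
Pw2 = (4011, 2672, 4239)
w2·Pw2 = 315·4011 + 200·2672 + 307·4239 = 3099238; w2·w2 = 315·315 + 200·200 + 307·307 = 233474
λ ≈ 3099238/233474 = 13.27445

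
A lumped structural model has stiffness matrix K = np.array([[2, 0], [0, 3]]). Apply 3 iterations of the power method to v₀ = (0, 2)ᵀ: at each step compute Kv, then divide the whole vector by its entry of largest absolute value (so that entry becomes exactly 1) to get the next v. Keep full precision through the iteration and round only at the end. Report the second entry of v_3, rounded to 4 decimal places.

1.0000

Kv0 = (0.00000, 6.00000); divide by 6.00000 → v1 = (0.00000, 1.00000)
Kv1 = (0.00000, 3.00000); divide by 3.00000 → v2 = (0.00000, 1.00000)
Kv2 = (0.00000, 3.00000); divide by 3.00000 → v3 = (0.00000, 1.00000)
Requested entry of v3: 54/54 = 1.0000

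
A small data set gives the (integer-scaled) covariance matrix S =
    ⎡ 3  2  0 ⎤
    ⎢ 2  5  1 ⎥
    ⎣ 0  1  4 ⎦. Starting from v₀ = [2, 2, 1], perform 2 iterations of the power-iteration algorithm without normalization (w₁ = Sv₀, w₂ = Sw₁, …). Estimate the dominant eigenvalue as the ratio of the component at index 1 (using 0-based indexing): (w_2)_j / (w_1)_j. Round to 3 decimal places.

λ ≈ 6.733

w1 = Sv₀ = (3·2 + 2·2 + 0·1; 2·2 + 5·2 + 1·1; 0·2 + 1·2 + 4·1) = (10, 15, 6)
w2 = Sw1 = (3·10 + 2·15 + 0·6; 2·10 + 5·15 + 1·6; 0·10 + 1·15 + 4·6) = (60, 101, 39)
Ratio at component: 101 / 15 = 6.733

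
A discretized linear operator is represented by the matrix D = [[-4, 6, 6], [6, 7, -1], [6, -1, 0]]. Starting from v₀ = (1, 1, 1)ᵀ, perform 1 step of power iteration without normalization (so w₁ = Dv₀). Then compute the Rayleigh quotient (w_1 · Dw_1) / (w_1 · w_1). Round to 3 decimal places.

λ ≈ 9.717

w1 = Dv₀ = ((-4)·1 + 6·1 + 6·1; 6·1 + 7·1 + (-1)·1; 6·1 + (-1)·1 + 0·1) = (8, 12, 5)
Dw1 = (70, 127, 36)
w1·Dw1 = 8·70 + 12·127 + 5·36 = 2264; w1·w1 = 8·8 + 12·12 + 5·5 = 233
λ ≈ 2264/233 = 9.717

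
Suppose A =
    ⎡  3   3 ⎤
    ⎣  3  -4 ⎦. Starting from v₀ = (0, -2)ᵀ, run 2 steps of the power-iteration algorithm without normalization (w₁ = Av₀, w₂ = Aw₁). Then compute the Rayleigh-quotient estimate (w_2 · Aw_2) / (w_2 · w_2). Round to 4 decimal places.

λ ≈ -4.6104

w1 = Av₀ = (-6, 8)
w2 = Aw1 = (6, -50)
Aw2 = (-132, 218)
w2·Aw2 = 6·(-132) + (-50)·218 = -11692; w2·w2 = 6·6 + (-50)·(-50) = 2536
λ ≈ -11692/2536 = -4.6104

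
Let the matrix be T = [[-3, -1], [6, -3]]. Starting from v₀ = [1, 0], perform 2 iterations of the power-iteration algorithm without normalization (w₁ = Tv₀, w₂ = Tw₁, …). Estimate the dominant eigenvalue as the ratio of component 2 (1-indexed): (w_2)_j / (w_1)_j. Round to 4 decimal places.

λ ≈ -6.0000

w1 = Tv₀ = ((-3)·1 + (-1)·0; 6·1 + (-3)·0) = (-3, 6)
w2 = Tw1 = ((-3)·(-3) + (-1)·6; 6·(-3) + (-3)·6) = (3, -36)
Ratio at component: -36 / 6 = -6.0000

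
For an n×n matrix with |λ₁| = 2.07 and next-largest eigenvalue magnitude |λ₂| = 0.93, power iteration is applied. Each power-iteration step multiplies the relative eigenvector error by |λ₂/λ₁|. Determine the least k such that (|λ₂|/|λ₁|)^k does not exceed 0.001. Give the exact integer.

9

|λ₂/λ₁| = 0.93/2.07 = 0.44928
Need k ≥ ln(0.001) / ln(0.44928) = -6.9078 / -0.8001 ≈ 8.633
Smallest integer k satisfying the bound: 9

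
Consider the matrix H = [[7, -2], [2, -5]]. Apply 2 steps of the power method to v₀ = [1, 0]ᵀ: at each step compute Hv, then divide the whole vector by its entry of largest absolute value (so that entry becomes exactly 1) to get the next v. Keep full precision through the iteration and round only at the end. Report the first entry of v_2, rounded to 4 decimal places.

1.0000

Hv0 = (7.00000, 2.00000); divide by 7.00000 → v1 = (1.00000, 0.28571)
Hv1 = (6.42857, 0.57143); divide by 6.42857 → v2 = (1.00000, 0.08889)
Requested entry of v2: 45/45 = 1.0000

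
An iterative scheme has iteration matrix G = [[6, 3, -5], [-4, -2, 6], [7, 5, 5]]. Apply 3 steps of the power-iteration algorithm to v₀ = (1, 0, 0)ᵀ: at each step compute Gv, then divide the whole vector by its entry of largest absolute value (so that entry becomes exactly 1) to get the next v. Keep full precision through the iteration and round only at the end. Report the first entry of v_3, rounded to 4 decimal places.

Gv0 = (6.00000, -4.00000, 7.00000); divide by 7.00000 → v1 = (0.85714, -0.57143, 1.00000)
Gv1 = (-1.57143, 3.71429, 8.14286); divide by 8.14286 → v2 = (-0.19298, 0.45614, 1.00000)
Gv2 = (-4.78947, 5.85965, 5.92982); divide by 5.92982 → v3 = (-0.80769, 0.98817, 1.00000)
Requested entry of v3: -273/338 = -0.8077

-0.8077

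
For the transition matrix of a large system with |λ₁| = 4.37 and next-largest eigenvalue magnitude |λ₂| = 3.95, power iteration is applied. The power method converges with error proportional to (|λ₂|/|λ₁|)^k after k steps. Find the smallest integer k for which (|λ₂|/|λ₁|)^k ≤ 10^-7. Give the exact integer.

|λ₂/λ₁| = 3.95/4.37 = 0.90389
Need k ≥ ln(10^-7) / ln(0.90389) = -16.1181 / -0.1010 ≈ 159.510
Smallest integer k satisfying the bound: 160

160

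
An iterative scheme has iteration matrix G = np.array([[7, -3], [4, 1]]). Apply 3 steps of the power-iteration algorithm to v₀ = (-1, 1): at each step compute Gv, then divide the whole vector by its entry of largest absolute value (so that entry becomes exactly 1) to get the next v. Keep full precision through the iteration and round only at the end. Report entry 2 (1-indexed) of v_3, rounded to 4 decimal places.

0.9631

Gv0 = (-10.00000, -3.00000); divide by -10.00000 → v1 = (1.00000, 0.30000)
Gv1 = (6.10000, 4.30000); divide by 6.10000 → v2 = (1.00000, 0.70492)
Gv2 = (4.88525, 4.70492); divide by 4.88525 → v3 = (1.00000, 0.96309)
Requested entry of v3: -287/-298 = 0.9631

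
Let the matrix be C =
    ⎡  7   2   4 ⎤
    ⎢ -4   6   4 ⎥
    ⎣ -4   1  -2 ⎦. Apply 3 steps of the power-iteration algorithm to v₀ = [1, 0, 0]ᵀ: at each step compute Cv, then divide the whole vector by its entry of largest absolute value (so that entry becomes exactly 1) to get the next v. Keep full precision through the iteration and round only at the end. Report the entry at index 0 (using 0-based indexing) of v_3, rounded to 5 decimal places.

Cv0 = (7.000000, -4.000000, -4.000000); divide by 7.000000 → v1 = (1.000000, -0.571429, -0.571429)
Cv1 = (3.571429, -9.714286, -3.428571); divide by -9.714286 → v2 = (-0.367647, 1.000000, 0.352941)
Cv2 = (0.838235, 8.882353, 1.764706); divide by 8.882353 → v3 = (0.094371, 1.000000, 0.198675)
Requested entry of v3: -57/-604 = 0.09437

0.09437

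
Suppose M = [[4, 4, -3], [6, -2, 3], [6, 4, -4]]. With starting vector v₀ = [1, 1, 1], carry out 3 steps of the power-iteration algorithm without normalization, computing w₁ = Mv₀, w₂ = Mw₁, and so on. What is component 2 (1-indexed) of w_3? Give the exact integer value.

w1 = Mv₀ = (4·1 + 4·1 + (-3)·1; 6·1 + (-2)·1 + 3·1; 6·1 + 4·1 + (-4)·1) = (5, 7, 6)
w2 = Mw1 = (4·5 + 4·7 + (-3)·6; 6·5 + (-2)·7 + 3·6; 6·5 + 4·7 + (-4)·6) = (30, 34, 34)
w3 = Mw2 = (154, 214, 180)
The requested component of w3 is 214.

214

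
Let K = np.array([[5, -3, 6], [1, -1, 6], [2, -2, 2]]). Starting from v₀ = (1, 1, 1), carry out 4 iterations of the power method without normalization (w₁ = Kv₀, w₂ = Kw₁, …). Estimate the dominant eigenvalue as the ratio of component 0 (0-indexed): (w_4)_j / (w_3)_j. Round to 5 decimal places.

5.75000

w1 = Kv₀ = (5·1 + (-3)·1 + 6·1; 1·1 + (-1)·1 + 6·1; 2·1 + (-2)·1 + 2·1) = (8, 6, 2)
w2 = Kw1 = (5·8 + (-3)·6 + 6·2; 1·8 + (-1)·6 + 6·2; 2·8 + (-2)·6 + 2·2) = (34, 14, 8)
w3 = Kw2 = (176, 68, 56)
w4 = Kw3 = (1012, 444, 328)
Ratio at component: 1012 / 176 = 5.75000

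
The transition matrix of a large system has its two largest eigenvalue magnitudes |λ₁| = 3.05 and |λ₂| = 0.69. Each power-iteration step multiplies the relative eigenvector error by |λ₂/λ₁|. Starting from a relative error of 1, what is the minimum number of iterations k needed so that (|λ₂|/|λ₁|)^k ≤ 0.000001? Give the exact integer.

10

|λ₂/λ₁| = 0.69/3.05 = 0.22623
Need k ≥ ln(0.000001) / ln(0.22623) = -13.8155 / -1.4862 ≈ 9.296
Smallest integer k satisfying the bound: 10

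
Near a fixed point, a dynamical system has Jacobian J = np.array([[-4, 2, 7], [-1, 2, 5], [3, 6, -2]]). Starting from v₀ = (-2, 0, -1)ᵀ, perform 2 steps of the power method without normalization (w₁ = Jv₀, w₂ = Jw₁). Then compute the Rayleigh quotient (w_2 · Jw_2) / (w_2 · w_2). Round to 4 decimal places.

λ ≈ 0.6071

w1 = Jv₀ = ((-4)·(-2) + 2·0 + 7·(-1); (-1)·(-2) + 2·0 + 5·(-1); 3·(-2) + 6·0 + (-2)·(-1)) = (1, -3, -4)
w2 = Jw1 = ((-4)·1 + 2·(-3) + 7·(-4); (-1)·1 + 2·(-3) + 5·(-4); 3·1 + 6·(-3) + (-2)·(-4)) = (-38, -27, -7)
Jw2 = (49, -51, -262)
w2·Jw2 = (-38)·49 + (-27)·(-51) + (-7)·(-262) = 1349; w2·w2 = (-38)·(-38) + (-27)·(-27) + (-7)·(-7) = 2222
λ ≈ 1349/2222 = 0.6071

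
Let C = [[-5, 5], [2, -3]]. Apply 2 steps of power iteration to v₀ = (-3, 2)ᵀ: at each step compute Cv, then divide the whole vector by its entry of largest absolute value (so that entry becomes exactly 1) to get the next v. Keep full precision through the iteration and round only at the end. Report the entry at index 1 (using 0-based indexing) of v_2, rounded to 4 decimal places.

-0.4649

Cv0 = (25.00000, -12.00000); divide by 25.00000 → v1 = (1.00000, -0.48000)
Cv1 = (-7.40000, 3.44000); divide by -7.40000 → v2 = (1.00000, -0.46486)
Requested entry of v2: 86/-185 = -0.4649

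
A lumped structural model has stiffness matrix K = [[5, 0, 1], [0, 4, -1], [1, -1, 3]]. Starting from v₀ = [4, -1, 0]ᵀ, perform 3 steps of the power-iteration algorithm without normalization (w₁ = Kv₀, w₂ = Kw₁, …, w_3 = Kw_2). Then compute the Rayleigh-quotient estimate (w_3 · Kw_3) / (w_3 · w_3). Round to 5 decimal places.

w1 = Kv₀ = (5·4 + 0·(-1) + 1·0; 0·4 + 4·(-1) + (-1)·0; 1·4 + (-1)·(-1) + 3·0) = (20, -4, 5)
w2 = Kw1 = (5·20 + 0·(-4) + 1·5; 0·20 + 4·(-4) + (-1)·5; 1·20 + (-1)·(-4) + 3·5) = (105, -21, 39)
w3 = Kw2 = (564, -123, 243)
Kw3 = (3063, -735, 1416)
w3·Kw3 = 564·3063 + (-123)·(-735) + 243·1416 = 2162025; w3·w3 = 564·564 + (-123)·(-123) + 243·243 = 392274
λ ≈ 2162025/392274 = 5.51152

λ ≈ 5.51152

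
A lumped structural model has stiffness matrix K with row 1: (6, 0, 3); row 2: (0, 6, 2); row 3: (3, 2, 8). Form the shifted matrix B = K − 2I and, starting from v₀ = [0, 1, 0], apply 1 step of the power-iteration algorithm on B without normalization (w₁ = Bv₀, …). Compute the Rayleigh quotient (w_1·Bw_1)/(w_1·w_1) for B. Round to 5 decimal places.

μ ≈ 6.00000

B = K − 2I has rows (4, 0, 3); (0, 4, 2); (3, 2, 6)
w1 = Bv₀ = (0, 4, 2)
Bw1 = (6, 20, 20)
w1·Bw1 = 120; w1·w1 = 20; μ ≈ 120/20 = 6.00000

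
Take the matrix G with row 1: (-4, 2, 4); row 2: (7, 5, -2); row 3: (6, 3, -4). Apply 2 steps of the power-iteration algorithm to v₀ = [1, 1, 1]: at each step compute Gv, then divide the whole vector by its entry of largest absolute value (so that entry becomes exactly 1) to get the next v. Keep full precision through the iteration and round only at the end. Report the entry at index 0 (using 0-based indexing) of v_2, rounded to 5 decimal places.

Gv0 = (2.000000, 10.000000, 5.000000); divide by 10.000000 → v1 = (0.200000, 1.000000, 0.500000)
Gv1 = (3.200000, 5.400000, 2.200000); divide by 5.400000 → v2 = (0.592593, 1.000000, 0.407407)
Requested entry of v2: 32/54 = 0.59259

0.59259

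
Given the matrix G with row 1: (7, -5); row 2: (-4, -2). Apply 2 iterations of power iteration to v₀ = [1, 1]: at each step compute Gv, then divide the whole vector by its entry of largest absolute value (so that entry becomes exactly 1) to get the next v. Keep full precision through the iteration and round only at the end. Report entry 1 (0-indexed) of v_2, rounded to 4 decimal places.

0.0909

Gv0 = (2.00000, -6.00000); divide by -6.00000 → v1 = (-0.33333, 1.00000)
Gv1 = (-7.33333, -0.66667); divide by -7.33333 → v2 = (1.00000, 0.09091)
Requested entry of v2: 4/44 = 0.0909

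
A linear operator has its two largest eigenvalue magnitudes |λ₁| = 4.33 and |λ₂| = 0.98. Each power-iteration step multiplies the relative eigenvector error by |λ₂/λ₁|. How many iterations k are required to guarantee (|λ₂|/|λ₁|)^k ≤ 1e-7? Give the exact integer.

11

|λ₂/λ₁| = 0.98/4.33 = 0.22633
Need k ≥ ln(1e-7) / ln(0.22633) = -16.1181 / -1.4858 ≈ 10.848
Smallest integer k satisfying the bound: 11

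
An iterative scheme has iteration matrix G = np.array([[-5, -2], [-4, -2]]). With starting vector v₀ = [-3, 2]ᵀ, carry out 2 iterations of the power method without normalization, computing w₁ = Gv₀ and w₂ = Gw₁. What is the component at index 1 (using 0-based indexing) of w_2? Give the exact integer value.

-60

w1 = Gv₀ = (11, 8)
w2 = Gw1 = (-71, -60)
The requested component of w2 is -60.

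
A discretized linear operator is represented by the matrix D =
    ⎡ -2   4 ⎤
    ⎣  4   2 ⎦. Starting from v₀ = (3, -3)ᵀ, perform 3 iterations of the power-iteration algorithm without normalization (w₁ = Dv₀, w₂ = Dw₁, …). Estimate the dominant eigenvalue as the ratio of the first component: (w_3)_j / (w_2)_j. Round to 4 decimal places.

-6.0000

w1 = Dv₀ = (-18, 6)
w2 = Dw1 = (60, -60)
w3 = Dw2 = (-360, 120)
Ratio at component: -360 / 60 = -6.0000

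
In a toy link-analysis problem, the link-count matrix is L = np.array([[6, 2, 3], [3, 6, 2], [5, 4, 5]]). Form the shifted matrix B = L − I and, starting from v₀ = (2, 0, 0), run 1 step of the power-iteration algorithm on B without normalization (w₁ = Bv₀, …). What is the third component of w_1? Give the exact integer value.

10

B = L − I has rows (5, 2, 3); (3, 5, 2); (5, 4, 4)
w1 = Bv₀ = (10, 6, 10)
Requested component of w1: 10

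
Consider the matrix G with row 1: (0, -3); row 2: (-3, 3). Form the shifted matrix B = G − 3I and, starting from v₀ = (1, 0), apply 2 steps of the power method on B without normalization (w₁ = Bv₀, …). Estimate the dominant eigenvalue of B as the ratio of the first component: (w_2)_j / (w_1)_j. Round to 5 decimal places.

μ ≈ -6.00000

B = G − 3I has rows (-3, -3); (-3, 0)
w1 = Bv₀ = ((-3)·1 + (-3)·0; (-3)·1 + 0·0) = (-3, -3)
w2 = Bw1 = ((-3)·(-3) + (-3)·(-3); (-3)·(-3) + 0·(-3)) = (18, 9)
Ratio: 18/-3 = -6.00000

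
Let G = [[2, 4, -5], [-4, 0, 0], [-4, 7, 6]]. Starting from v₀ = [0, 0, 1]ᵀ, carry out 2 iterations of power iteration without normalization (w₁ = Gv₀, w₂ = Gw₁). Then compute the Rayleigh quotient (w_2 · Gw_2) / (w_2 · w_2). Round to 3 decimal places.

w1 = Gv₀ = (-5, 0, 6)
w2 = Gw1 = (-40, 20, 56)
Gw2 = (-280, 160, 636)
w2·Gw2 = (-40)·(-280) + 20·160 + 56·636 = 50016; w2·w2 = (-40)·(-40) + 20·20 + 56·56 = 5136
λ ≈ 50016/5136 = 9.738

λ ≈ 9.738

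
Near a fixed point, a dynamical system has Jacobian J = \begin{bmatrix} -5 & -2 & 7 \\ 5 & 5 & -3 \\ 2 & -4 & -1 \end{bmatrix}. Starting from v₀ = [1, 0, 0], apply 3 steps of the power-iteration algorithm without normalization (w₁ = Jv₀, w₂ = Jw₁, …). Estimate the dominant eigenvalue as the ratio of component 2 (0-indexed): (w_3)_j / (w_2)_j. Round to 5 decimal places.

λ ≈ -3.56250

w1 = Jv₀ = ((-5)·1 + (-2)·0 + 7·0; 5·1 + 5·0 + (-3)·0; 2·1 + (-4)·0 + (-1)·0) = (-5, 5, 2)
w2 = Jw1 = ((-5)·(-5) + (-2)·5 + 7·2; 5·(-5) + 5·5 + (-3)·2; 2·(-5) + (-4)·5 + (-1)·2) = (29, -6, -32)
w3 = Jw2 = (-357, 211, 114)
Ratio at component: 114 / -32 = -3.56250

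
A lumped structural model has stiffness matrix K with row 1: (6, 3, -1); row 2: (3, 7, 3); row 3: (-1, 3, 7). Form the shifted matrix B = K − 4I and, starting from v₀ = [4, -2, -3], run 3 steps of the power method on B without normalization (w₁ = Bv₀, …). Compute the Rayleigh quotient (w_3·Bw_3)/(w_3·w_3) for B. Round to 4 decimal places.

μ ≈ 6.0754

B = K − 4I has rows (2, 3, -1); (3, 3, 3); (-1, 3, 3)
w1 = Bv₀ = (2·4 + 3·(-2) + (-1)·(-3); 3·4 + 3·(-2) + 3·(-3); (-1)·4 + 3·(-2) + 3·(-3)) = (5, -3, -19)
w2 = Bw1 = (2·5 + 3·(-3) + (-1)·(-19); 3·5 + 3·(-3) + 3·(-19); (-1)·5 + 3·(-3) + 3·(-19)) = (20, -51, -71)
w3 = Bw2 = (-42, -306, -386)
Bw3 = (-616, -2202, -2034)
w3·Bw3 = 1484808; w3·w3 = 244396; μ ≈ 1484808/244396 = 6.0754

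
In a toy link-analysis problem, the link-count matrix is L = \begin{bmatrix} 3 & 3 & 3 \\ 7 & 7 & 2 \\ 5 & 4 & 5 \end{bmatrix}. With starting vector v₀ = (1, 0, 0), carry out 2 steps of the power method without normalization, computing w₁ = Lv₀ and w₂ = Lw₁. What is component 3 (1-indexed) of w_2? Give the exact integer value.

w1 = Lv₀ = (3·1 + 3·0 + 3·0; 7·1 + 7·0 + 2·0; 5·1 + 4·0 + 5·0) = (3, 7, 5)
w2 = Lw1 = (3·3 + 3·7 + 3·5; 7·3 + 7·7 + 2·5; 5·3 + 4·7 + 5·5) = (45, 80, 68)
The requested component of w2 is 68.

68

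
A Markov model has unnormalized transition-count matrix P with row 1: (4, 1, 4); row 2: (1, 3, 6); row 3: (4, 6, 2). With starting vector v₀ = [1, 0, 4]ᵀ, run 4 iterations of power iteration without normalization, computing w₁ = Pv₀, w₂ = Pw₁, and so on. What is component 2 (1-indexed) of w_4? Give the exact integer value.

21061

w1 = Pv₀ = (4·1 + 1·0 + 4·4; 1·1 + 3·0 + 6·4; 4·1 + 6·0 + 2·4) = (20, 25, 12)
w2 = Pw1 = (4·20 + 1·25 + 4·12; 1·20 + 3·25 + 6·12; 4·20 + 6·25 + 2·12) = (153, 167, 254)
w3 = Pw2 = (1795, 2178, 2122)
w4 = Pw3 = (17846, 21061, 24492)
The requested component of w4 is 21061.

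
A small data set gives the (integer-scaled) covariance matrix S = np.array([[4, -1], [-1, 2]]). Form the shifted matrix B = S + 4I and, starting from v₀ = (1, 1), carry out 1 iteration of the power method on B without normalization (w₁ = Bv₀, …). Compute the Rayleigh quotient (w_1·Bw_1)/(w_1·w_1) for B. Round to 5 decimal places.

μ ≈ 6.37838

B = S + 4I has rows (8, -1); (-1, 6)
w1 = Bv₀ = (8·1 + (-1)·1; (-1)·1 + 6·1) = (7, 5)
Bw1 = (51, 23)
w1·Bw1 = 472; w1·w1 = 74; μ ≈ 472/74 = 6.37838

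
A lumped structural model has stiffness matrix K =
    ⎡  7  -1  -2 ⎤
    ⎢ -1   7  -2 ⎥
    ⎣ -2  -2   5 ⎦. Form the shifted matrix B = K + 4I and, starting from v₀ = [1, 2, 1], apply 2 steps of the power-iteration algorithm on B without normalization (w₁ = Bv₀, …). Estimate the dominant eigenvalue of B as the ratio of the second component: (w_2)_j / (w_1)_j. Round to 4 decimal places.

10.3158

B = K + 4I has rows (11, -1, -2); (-1, 11, -2); (-2, -2, 9)
w1 = Bv₀ = (7, 19, 3)
w2 = Bw1 = (52, 196, -25)
Ratio: 196/19 = 10.3158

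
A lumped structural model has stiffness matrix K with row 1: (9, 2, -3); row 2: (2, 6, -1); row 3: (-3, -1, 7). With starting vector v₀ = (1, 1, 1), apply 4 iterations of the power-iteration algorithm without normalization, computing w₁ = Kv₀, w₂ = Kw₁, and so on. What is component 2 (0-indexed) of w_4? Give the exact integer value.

w1 = Kv₀ = (9·1 + 2·1 + (-3)·1; 2·1 + 6·1 + (-1)·1; (-3)·1 + (-1)·1 + 7·1) = (8, 7, 3)
w2 = Kw1 = (9·8 + 2·7 + (-3)·3; 2·8 + 6·7 + (-1)·3; (-3)·8 + (-1)·7 + 7·3) = (77, 55, -10)
w3 = Kw2 = (833, 494, -356)
w4 = Kw3 = (9553, 4986, -5485)
The requested component of w4 is -5485.

-5485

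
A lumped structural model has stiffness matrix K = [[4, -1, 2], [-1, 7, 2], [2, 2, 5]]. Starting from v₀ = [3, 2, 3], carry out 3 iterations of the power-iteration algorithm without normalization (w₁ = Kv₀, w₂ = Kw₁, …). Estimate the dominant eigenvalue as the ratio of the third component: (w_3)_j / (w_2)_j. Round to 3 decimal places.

w1 = Kv₀ = (4·3 + (-1)·2 + 2·3; (-1)·3 + 7·2 + 2·3; 2·3 + 2·2 + 5·3) = (16, 17, 25)
w2 = Kw1 = (4·16 + (-1)·17 + 2·25; (-1)·16 + 7·17 + 2·25; 2·16 + 2·17 + 5·25) = (97, 153, 191)
w3 = Kw2 = (617, 1356, 1455)
Ratio at component: 1455 / 191 = 7.618

7.618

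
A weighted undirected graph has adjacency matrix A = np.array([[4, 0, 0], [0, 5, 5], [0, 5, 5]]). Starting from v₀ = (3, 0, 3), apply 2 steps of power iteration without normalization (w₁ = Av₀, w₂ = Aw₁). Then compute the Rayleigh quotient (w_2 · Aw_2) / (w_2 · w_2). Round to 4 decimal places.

w1 = Av₀ = (4·3 + 0·0 + 0·3; 0·3 + 5·0 + 5·3; 0·3 + 5·0 + 5·3) = (12, 15, 15)
w2 = Aw1 = (4·12 + 0·15 + 0·15; 0·12 + 5·15 + 5·15; 0·12 + 5·15 + 5·15) = (48, 150, 150)
Aw2 = (192, 1500, 1500)
w2·Aw2 = 48·192 + 150·1500 + 150·1500 = 459216; w2·w2 = 48·48 + 150·150 + 150·150 = 47304
λ ≈ 459216/47304 = 9.7078

9.7078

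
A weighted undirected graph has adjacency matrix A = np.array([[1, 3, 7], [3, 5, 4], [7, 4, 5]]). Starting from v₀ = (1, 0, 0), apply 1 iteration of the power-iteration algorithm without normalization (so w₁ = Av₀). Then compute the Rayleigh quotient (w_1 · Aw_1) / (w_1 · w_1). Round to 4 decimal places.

9.7458

w1 = Av₀ = (1·1 + 3·0 + 7·0; 3·1 + 5·0 + 4·0; 7·1 + 4·0 + 5·0) = (1, 3, 7)
Aw1 = (59, 46, 54)
w1·Aw1 = 1·59 + 3·46 + 7·54 = 575; w1·w1 = 1·1 + 3·3 + 7·7 = 59
λ ≈ 575/59 = 9.7458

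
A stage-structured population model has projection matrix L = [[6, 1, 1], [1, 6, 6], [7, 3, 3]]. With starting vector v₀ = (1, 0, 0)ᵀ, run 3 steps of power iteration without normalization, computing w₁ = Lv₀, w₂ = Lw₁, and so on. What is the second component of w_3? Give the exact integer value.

764

w1 = Lv₀ = (6·1 + 1·0 + 1·0; 1·1 + 6·0 + 6·0; 7·1 + 3·0 + 3·0) = (6, 1, 7)
w2 = Lw1 = (6·6 + 1·1 + 1·7; 1·6 + 6·1 + 6·7; 7·6 + 3·1 + 3·7) = (44, 54, 66)
w3 = Lw2 = (384, 764, 668)
The requested component of w3 is 764.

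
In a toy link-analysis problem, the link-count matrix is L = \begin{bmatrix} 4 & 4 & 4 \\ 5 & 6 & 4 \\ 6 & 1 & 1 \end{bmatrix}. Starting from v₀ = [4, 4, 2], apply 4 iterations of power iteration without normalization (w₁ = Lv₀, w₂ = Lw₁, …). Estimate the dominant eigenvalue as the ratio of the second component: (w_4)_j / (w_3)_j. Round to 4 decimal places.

11.9000

w1 = Lv₀ = (40, 52, 30)
w2 = Lw1 = (488, 632, 322)
w3 = Lw2 = (5768, 7520, 3882)
w4 = Lw3 = (68680, 89488, 46010)
Ratio at component: 89488 / 7520 = 11.9000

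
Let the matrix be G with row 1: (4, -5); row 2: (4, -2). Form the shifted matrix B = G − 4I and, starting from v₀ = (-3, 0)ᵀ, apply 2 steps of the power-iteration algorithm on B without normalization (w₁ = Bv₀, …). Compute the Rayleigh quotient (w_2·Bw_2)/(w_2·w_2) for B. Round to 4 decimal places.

B = G − 4I has rows (0, -5); (4, -6)
w1 = Bv₀ = (0, -12)
w2 = Bw1 = (60, 72)
Bw2 = (-360, -192)
w2·Bw2 = -35424; w2·w2 = 8784; μ ≈ -35424/8784 = -4.0328

μ ≈ -4.0328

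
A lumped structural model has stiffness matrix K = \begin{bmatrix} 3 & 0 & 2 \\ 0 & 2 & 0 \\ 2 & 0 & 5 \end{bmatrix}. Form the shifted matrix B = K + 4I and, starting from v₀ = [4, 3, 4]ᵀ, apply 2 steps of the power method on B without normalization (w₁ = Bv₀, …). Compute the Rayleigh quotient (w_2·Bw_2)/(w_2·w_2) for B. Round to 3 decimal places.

μ ≈ 10.069

B = K + 4I has rows (7, 0, 2); (0, 6, 0); (2, 0, 9)
w1 = Bv₀ = (36, 18, 44)
w2 = Bw1 = (340, 108, 468)
Bw2 = (3316, 648, 4892)
w2·Bw2 = 3486880; w2·w2 = 346288; μ ≈ 3486880/346288 = 10.069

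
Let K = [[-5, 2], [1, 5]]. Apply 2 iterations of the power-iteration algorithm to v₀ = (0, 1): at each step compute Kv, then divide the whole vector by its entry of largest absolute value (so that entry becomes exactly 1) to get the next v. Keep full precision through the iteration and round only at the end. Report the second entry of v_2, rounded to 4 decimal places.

1.0000

Kv0 = (2.00000, 5.00000); divide by 5.00000 → v1 = (0.40000, 1.00000)
Kv1 = (0.00000, 5.40000); divide by 5.40000 → v2 = (0.00000, 1.00000)
Requested entry of v2: 27/27 = 1.0000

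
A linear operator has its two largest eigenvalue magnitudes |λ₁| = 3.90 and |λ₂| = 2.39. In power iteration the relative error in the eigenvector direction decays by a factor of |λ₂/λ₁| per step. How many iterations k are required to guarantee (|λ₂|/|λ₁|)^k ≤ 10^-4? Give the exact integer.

19

|λ₂/λ₁| = 2.39/3.90 = 0.61282
Need k ≥ ln(10^-4) / ln(0.61282) = -9.2103 / -0.4897 ≈ 18.809
Smallest integer k satisfying the bound: 19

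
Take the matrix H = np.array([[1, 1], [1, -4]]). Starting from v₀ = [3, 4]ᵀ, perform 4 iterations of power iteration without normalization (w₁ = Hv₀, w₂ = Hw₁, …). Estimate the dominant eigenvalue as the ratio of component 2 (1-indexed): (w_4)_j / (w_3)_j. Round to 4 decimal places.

-4.2190

w1 = Hv₀ = (1·3 + 1·4; 1·3 + (-4)·4) = (7, -13)
w2 = Hw1 = (1·7 + 1·(-13); 1·7 + (-4)·(-13)) = (-6, 59)
w3 = Hw2 = (53, -242)
w4 = Hw3 = (-189, 1021)
Ratio at component: 1021 / -242 = -4.2190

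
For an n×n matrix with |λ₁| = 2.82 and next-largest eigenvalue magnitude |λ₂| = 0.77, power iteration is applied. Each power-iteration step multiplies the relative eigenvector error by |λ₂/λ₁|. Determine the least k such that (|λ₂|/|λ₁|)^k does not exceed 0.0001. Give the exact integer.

|λ₂/λ₁| = 0.77/2.82 = 0.27305
Need k ≥ ln(0.0001) / ln(0.27305) = -9.2103 / -1.2981 ≈ 7.095
Smallest integer k satisfying the bound: 8

8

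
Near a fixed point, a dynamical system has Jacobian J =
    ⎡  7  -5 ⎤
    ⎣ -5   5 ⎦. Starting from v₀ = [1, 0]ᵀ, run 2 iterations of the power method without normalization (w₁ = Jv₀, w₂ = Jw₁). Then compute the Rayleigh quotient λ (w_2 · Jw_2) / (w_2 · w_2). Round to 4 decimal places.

λ ≈ 11.0987

w1 = Jv₀ = (7·1 + (-5)·0; (-5)·1 + 5·0) = (7, -5)
w2 = Jw1 = (7·7 + (-5)·(-5); (-5)·7 + 5·(-5)) = (74, -60)
Jw2 = (818, -670)
w2·Jw2 = 74·818 + (-60)·(-670) = 100732; w2·w2 = 74·74 + (-60)·(-60) = 9076
λ ≈ 100732/9076 = 11.0987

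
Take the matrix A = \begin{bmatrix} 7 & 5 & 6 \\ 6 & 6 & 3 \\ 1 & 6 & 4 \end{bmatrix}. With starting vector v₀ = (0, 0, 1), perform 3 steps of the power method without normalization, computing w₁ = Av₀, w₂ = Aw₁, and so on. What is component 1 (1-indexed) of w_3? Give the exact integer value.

1137

w1 = Av₀ = (7·0 + 5·0 + 6·1; 6·0 + 6·0 + 3·1; 1·0 + 6·0 + 4·1) = (6, 3, 4)
w2 = Aw1 = (7·6 + 5·3 + 6·4; 6·6 + 6·3 + 3·4; 1·6 + 6·3 + 4·4) = (81, 66, 40)
w3 = Aw2 = (1137, 1002, 637)
The requested component of w3 is 1137.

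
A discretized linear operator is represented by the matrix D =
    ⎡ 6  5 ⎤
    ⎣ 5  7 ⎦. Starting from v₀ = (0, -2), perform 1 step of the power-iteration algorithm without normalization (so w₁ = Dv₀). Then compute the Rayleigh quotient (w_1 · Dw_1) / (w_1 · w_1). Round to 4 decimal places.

w1 = Dv₀ = (6·0 + 5·(-2); 5·0 + 7·(-2)) = (-10, -14)
Dw1 = (-130, -148)
w1·Dw1 = (-10)·(-130) + (-14)·(-148) = 3372; w1·w1 = (-10)·(-10) + (-14)·(-14) = 296
λ ≈ 3372/296 = 11.3919

λ ≈ 11.3919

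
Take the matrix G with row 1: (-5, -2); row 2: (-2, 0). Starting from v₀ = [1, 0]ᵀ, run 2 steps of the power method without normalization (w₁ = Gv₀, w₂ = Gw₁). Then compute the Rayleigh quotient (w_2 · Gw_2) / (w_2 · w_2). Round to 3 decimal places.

w1 = Gv₀ = (-5, -2)
w2 = Gw1 = (29, 10)
Gw2 = (-165, -58)
w2·Gw2 = 29·(-165) + 10·(-58) = -5365; w2·w2 = 29·29 + 10·10 = 941
λ ≈ -5365/941 = -5.701

λ ≈ -5.701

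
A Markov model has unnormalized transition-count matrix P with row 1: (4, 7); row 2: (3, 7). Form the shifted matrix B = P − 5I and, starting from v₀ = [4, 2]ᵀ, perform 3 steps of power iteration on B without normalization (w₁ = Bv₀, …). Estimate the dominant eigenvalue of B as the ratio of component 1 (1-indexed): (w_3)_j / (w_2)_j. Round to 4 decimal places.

μ ≈ 3.2549

B = P − 5I has rows (-1, 7); (3, 2)
w1 = Bv₀ = (10, 16)
w2 = Bw1 = (102, 62)
w3 = Bw2 = (332, 430)
Ratio: 332/102 = 3.2549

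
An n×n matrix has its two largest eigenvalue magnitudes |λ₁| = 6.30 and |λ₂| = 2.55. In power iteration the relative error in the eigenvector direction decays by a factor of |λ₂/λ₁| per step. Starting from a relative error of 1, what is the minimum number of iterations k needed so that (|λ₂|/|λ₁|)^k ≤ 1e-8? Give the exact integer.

|λ₂/λ₁| = 2.55/6.30 = 0.40476
Need k ≥ ln(1e-8) / ln(0.40476) = -18.4207 / -0.9045 ≈ 20.367
Smallest integer k satisfying the bound: 21

21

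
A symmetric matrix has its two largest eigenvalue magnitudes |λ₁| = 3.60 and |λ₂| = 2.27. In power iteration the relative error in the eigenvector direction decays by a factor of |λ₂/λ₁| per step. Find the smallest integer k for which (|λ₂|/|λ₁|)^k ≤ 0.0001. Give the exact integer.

|λ₂/λ₁| = 2.27/3.60 = 0.63056
Need k ≥ ln(0.0001) / ln(0.63056) = -9.2103 / -0.4612 ≈ 19.972
Smallest integer k satisfying the bound: 20

20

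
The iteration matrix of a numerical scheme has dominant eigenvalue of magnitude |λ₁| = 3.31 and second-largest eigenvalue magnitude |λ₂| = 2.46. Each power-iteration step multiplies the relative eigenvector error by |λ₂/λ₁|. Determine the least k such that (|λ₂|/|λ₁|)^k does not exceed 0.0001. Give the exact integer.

32

|λ₂/λ₁| = 2.46/3.31 = 0.74320
Need k ≥ ln(0.0001) / ln(0.74320) = -9.2103 / -0.2968 ≈ 31.034
Smallest integer k satisfying the bound: 32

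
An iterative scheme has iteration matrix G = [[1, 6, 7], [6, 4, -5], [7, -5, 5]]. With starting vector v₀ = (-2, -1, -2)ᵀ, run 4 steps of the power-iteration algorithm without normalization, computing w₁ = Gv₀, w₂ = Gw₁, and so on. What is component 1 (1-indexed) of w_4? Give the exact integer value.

w1 = Gv₀ = (-22, -6, -19)
w2 = Gw1 = (-191, -61, -219)
w3 = Gw2 = (-2090, -295, -2127)
w4 = Gw3 = (-18749, -3085, -23790)
The requested component of w4 is -18749.

-18749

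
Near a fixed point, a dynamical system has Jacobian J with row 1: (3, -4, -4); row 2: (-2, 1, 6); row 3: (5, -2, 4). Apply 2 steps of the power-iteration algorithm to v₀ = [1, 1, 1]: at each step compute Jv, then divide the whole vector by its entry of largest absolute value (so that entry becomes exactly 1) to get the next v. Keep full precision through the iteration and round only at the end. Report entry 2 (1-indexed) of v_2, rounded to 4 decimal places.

-0.9048

Jv0 = (-5.00000, 5.00000, 7.00000); divide by 7.00000 → v1 = (-0.71429, 0.71429, 1.00000)
Jv1 = (-9.00000, 8.14286, -1.00000); divide by -9.00000 → v2 = (1.00000, -0.90476, 0.11111)
Requested entry of v2: 57/-63 = -0.9048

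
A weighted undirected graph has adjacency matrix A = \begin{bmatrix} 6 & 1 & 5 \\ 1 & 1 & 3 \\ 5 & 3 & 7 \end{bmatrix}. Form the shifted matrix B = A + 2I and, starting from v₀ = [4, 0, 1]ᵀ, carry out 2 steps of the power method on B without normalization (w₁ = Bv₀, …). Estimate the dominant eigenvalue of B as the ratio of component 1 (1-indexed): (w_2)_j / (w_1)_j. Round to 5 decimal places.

B = A + 2I has rows (8, 1, 5); (1, 3, 3); (5, 3, 9)
w1 = Bv₀ = (8·4 + 1·0 + 5·1; 1·4 + 3·0 + 3·1; 5·4 + 3·0 + 9·1) = (37, 7, 29)
w2 = Bw1 = (8·37 + 1·7 + 5·29; 1·37 + 3·7 + 3·29; 5·37 + 3·7 + 9·29) = (448, 145, 467)
Ratio: 448/37 = 12.10811

12.10811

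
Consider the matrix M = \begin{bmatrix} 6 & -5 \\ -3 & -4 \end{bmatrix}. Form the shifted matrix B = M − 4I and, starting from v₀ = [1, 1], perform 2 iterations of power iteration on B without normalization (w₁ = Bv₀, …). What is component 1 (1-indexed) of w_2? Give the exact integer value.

B = M − 4I has rows (2, -5); (-3, -8)
w1 = Bv₀ = (-3, -11)
w2 = Bw1 = (49, 97)
Requested component of w2: 49

49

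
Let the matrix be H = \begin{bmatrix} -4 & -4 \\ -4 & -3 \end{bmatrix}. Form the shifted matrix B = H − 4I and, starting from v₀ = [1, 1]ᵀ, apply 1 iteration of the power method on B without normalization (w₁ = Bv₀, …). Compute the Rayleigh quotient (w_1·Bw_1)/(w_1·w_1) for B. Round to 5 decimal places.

μ ≈ -11.52830

B = H − 4I has rows (-8, -4); (-4, -7)
w1 = Bv₀ = ((-8)·1 + (-4)·1; (-4)·1 + (-7)·1) = (-12, -11)
Bw1 = (140, 125)
w1·Bw1 = -3055; w1·w1 = 265; μ ≈ -3055/265 = -11.52830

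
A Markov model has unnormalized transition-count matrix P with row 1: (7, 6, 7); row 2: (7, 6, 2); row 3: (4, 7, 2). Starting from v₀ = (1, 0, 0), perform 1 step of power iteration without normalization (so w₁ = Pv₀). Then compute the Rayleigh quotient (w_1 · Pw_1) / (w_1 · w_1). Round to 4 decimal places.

w1 = Pv₀ = (7·1 + 6·0 + 7·0; 7·1 + 6·0 + 2·0; 4·1 + 7·0 + 2·0) = (7, 7, 4)
Pw1 = (119, 99, 85)
w1·Pw1 = 7·119 + 7·99 + 4·85 = 1866; w1·w1 = 7·7 + 7·7 + 4·4 = 114
λ ≈ 1866/114 = 16.3684

16.3684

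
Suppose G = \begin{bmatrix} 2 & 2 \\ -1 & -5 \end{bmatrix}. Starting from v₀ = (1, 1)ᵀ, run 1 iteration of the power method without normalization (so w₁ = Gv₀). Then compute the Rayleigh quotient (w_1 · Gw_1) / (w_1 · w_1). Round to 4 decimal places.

λ ≈ -3.3077

w1 = Gv₀ = (2·1 + 2·1; (-1)·1 + (-5)·1) = (4, -6)
Gw1 = (-4, 26)
w1·Gw1 = 4·(-4) + (-6)·26 = -172; w1·w1 = 4·4 + (-6)·(-6) = 52
λ ≈ -172/52 = -3.3077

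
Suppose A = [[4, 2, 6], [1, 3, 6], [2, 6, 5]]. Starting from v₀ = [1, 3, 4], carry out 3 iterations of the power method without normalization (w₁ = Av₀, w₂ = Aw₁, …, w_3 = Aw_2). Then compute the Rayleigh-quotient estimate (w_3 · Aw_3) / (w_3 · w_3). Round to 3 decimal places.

λ ≈ 11.761

w1 = Av₀ = (4·1 + 2·3 + 6·4; 1·1 + 3·3 + 6·4; 2·1 + 6·3 + 5·4) = (34, 34, 40)
w2 = Aw1 = (4·34 + 2·34 + 6·40; 1·34 + 3·34 + 6·40; 2·34 + 6·34 + 5·40) = (444, 376, 472)
w3 = Aw2 = (5360, 4404, 5504)
Aw3 = (63272, 51596, 64664)
w3·Aw3 = 5360·63272 + 4404·51596 + 5504·64664 = 922277360; w3·w3 = 5360·5360 + 4404·4404 + 5504·5504 = 78418832
λ ≈ 922277360/78418832 = 11.761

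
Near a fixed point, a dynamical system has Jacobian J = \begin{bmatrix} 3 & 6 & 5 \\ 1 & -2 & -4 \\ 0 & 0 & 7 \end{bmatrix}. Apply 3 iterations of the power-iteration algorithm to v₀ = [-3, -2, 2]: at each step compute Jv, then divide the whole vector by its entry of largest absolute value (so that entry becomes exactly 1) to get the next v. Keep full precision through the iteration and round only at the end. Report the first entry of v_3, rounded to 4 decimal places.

Jv0 = (-11.00000, -7.00000, 14.00000); divide by 14.00000 → v1 = (-0.78571, -0.50000, 1.00000)
Jv1 = (-0.35714, -3.78571, 7.00000); divide by 7.00000 → v2 = (-0.05102, -0.54082, 1.00000)
Jv2 = (1.60204, -2.96939, 7.00000); divide by 7.00000 → v3 = (0.22886, -0.42420, 1.00000)
Requested entry of v3: 157/686 = 0.2289

0.2289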